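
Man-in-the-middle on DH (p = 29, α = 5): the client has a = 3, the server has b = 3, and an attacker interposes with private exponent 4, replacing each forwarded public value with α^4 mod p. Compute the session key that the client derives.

The client receives an attacker's public value M = 5^4 mod 29 instead of the honest one.
5^1 ≡ 5 (mod 29)
5^2 = (5^1)^2 ≡ 5^2 = 25 ≡ 25 (mod 29)
5^4 = (5^2)^2 ≡ 25^2 = 625 ≡ 16 (mod 29)
So M = 16. The client computes K = M^3 mod 29.
16^1 ≡ 16 (mod 29)
16^2 = (16^1)^2 ≡ 16^2 = 256 ≡ 24 (mod 29)
16^3 = 16^2 · 16^1 ≡ 24 · 16 ≡ 7 (mod 29).

7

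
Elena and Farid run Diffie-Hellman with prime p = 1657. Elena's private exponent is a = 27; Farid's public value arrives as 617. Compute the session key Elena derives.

Shared key K = 617^27 mod 1657.
617^1 ≡ 617 (mod 1657)
617^2 = (617^1)^2 ≡ 617^2 = 380689 ≡ 1236 (mod 1657)
617^4 = (617^2)^2 ≡ 1236^2 = 1527696 ≡ 1599 (mod 1657)
617^8 = (617^4)^2 ≡ 1599^2 = 2556801 ≡ 50 (mod 1657)
617^16 = (617^8)^2 ≡ 50^2 = 2500 ≡ 843 (mod 1657)
617^27 = 617^16 · 617^8 · 617^2 · 617^1 ≡ 843 · 50 · 1236 · 617 ≡ 853 (mod 1657).

853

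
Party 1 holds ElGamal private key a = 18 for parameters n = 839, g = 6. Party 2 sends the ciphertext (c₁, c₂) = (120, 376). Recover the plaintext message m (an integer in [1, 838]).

Shared mask s = c₁^a mod n = 120^18 mod 839.
120^1 ≡ 120 (mod 839)
120^2 = (120^1)^2 ≡ 120^2 = 14400 ≡ 137 (mod 839)
120^4 = (120^2)^2 ≡ 137^2 = 18769 ≡ 311 (mod 839)
120^8 = (120^4)^2 ≡ 311^2 = 96721 ≡ 236 (mod 839)
120^16 = (120^8)^2 ≡ 236^2 = 55696 ≡ 322 (mod 839)
120^18 = 120^16 · 120^2 ≡ 322 · 137 ≡ 486 (mod 839).
So s = 486; s⁻¹ ≡ 675 (mod 839).
m = c₂ · s⁻¹ mod 839 = 376 · 675 mod 839 = 422.

422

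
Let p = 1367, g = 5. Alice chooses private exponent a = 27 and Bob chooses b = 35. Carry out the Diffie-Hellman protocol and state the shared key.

Alice sends A = g^a mod p = 5^27 mod 1367.
5^1 ≡ 5 (mod 1367)
5^2 = (5^1)^2 ≡ 5^2 = 25 ≡ 25 (mod 1367)
5^4 = (5^2)^2 ≡ 25^2 = 625 ≡ 625 (mod 1367)
5^8 = (5^4)^2 ≡ 625^2 = 390625 ≡ 1030 (mod 1367)
5^16 = (5^8)^2 ≡ 1030^2 = 1060900 ≡ 108 (mod 1367)
5^27 = 5^16 · 5^8 · 5^2 · 5^1 ≡ 108 · 1030 · 25 · 5 ≡ 1243 (mod 1367).
So A = 1243. Bob then computes K = A^b mod p = 1243^35 mod 1367.
1243^1 ≡ 1243 (mod 1367)
1243^2 = (1243^1)^2 ≡ 1243^2 = 1545049 ≡ 339 (mod 1367)
1243^4 = (1243^2)^2 ≡ 339^2 = 114921 ≡ 93 (mod 1367)
1243^8 = (1243^4)^2 ≡ 93^2 = 8649 ≡ 447 (mod 1367)
1243^16 = (1243^8)^2 ≡ 447^2 = 199809 ≡ 227 (mod 1367)
1243^32 = (1243^16)^2 ≡ 227^2 = 51529 ≡ 950 (mod 1367)
1243^35 = 1243^32 · 1243^2 · 1243^1 ≡ 950 · 339 · 1243 ≡ 1338 (mod 1367).

1338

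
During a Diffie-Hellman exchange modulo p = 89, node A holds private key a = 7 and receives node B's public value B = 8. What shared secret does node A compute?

Shared key K = 8^7 mod 89.
8^1 ≡ 8 (mod 89)
8^2 = (8^1)^2 ≡ 8^2 = 64 ≡ 64 (mod 89)
8^4 = (8^2)^2 ≡ 64^2 = 4096 ≡ 2 (mod 89)
8^7 = 8^4 · 8^2 · 8^1 ≡ 2 · 64 · 8 ≡ 45 (mod 89).

45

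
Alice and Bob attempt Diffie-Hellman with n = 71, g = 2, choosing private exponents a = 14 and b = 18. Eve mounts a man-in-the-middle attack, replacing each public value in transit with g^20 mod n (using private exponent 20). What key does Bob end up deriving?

Bob receives Eve's public value M = 2^20 mod 71 instead of the honest one.
2^1 ≡ 2 (mod 71)
2^2 = (2^1)^2 ≡ 2^2 = 4 ≡ 4 (mod 71)
2^4 = (2^2)^2 ≡ 4^2 = 16 ≡ 16 (mod 71)
2^8 = (2^4)^2 ≡ 16^2 = 256 ≡ 43 (mod 71)
2^16 = (2^8)^2 ≡ 43^2 = 1849 ≡ 3 (mod 71)
2^20 = 2^16 · 2^4 ≡ 3 · 16 ≡ 48 (mod 71).
So M = 48. Bob computes K = M^18 mod 71.
48^1 ≡ 48 (mod 71)
48^2 = (48^1)^2 ≡ 48^2 = 2304 ≡ 32 (mod 71)
48^4 = (48^2)^2 ≡ 32^2 = 1024 ≡ 30 (mod 71)
48^8 = (48^4)^2 ≡ 30^2 = 900 ≡ 48 (mod 71)
48^16 = (48^8)^2 ≡ 48^2 = 2304 ≡ 32 (mod 71)
48^18 = 48^16 · 48^2 ≡ 32 · 32 ≡ 30 (mod 71).

30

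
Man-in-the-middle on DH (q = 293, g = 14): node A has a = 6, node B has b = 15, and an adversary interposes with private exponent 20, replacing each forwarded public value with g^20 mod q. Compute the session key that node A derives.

235

Node A receives an adversary's public value M = 14^20 mod 293 instead of the honest one.
14^1 ≡ 14 (mod 293)
14^2 = (14^1)^2 ≡ 14^2 = 196 ≡ 196 (mod 293)
14^4 = (14^2)^2 ≡ 196^2 = 38416 ≡ 33 (mod 293)
14^8 = (14^4)^2 ≡ 33^2 = 1089 ≡ 210 (mod 293)
14^16 = (14^8)^2 ≡ 210^2 = 44100 ≡ 150 (mod 293)
14^20 = 14^16 · 14^4 ≡ 150 · 33 ≡ 262 (mod 293).
So M = 262. Node A computes K = M^6 mod 293.
262^1 ≡ 262 (mod 293)
262^2 = (262^1)^2 ≡ 262^2 = 68644 ≡ 82 (mod 293)
262^4 = (262^2)^2 ≡ 82^2 = 6724 ≡ 278 (mod 293)
262^6 = 262^4 · 262^2 ≡ 278 · 82 ≡ 235 (mod 293).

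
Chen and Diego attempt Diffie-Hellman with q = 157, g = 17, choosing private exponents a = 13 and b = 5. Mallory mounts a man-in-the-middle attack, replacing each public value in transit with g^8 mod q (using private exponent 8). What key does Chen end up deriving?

Chen receives Mallory's public value M = 17^8 mod 157 instead of the honest one.
17^1 ≡ 17 (mod 157)
17^2 = (17^1)^2 ≡ 17^2 = 289 ≡ 132 (mod 157)
17^4 = (17^2)^2 ≡ 132^2 = 17424 ≡ 154 (mod 157)
17^8 = (17^4)^2 ≡ 154^2 = 23716 ≡ 9 (mod 157)
So M = 9. Chen computes K = M^13 mod 157.
9^1 ≡ 9 (mod 157)
9^2 = (9^1)^2 ≡ 9^2 = 81 ≡ 81 (mod 157)
9^4 = (9^2)^2 ≡ 81^2 = 6561 ≡ 124 (mod 157)
9^8 = (9^4)^2 ≡ 124^2 = 15376 ≡ 147 (mod 157)
9^13 = 9^8 · 9^4 · 9^1 ≡ 147 · 124 · 9 ≡ 144 (mod 157).

144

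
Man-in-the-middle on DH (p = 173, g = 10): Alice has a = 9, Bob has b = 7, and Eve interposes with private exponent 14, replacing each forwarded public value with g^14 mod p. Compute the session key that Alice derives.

132

Alice receives Eve's public value M = 10^14 mod 173 instead of the honest one.
10^1 ≡ 10 (mod 173)
10^2 = (10^1)^2 ≡ 10^2 = 100 ≡ 100 (mod 173)
10^4 = (10^2)^2 ≡ 100^2 = 10000 ≡ 139 (mod 173)
10^8 = (10^4)^2 ≡ 139^2 = 19321 ≡ 118 (mod 173)
10^14 = 10^8 · 10^4 · 10^2 ≡ 118 · 139 · 100 ≡ 160 (mod 173).
So M = 160. Alice computes K = M^9 mod 173.
160^1 ≡ 160 (mod 173)
160^2 = (160^1)^2 ≡ 160^2 = 25600 ≡ 169 (mod 173)
160^4 = (160^2)^2 ≡ 169^2 = 28561 ≡ 16 (mod 173)
160^8 = (160^4)^2 ≡ 16^2 = 256 ≡ 83 (mod 173)
160^9 = 160^8 · 160^1 ≡ 83 · 160 ≡ 132 (mod 173).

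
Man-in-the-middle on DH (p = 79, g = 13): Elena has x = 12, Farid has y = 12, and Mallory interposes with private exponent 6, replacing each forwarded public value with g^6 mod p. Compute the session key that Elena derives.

Elena receives Mallory's public value M = 13^6 mod 79 instead of the honest one.
13^1 ≡ 13 (mod 79)
13^2 = (13^1)^2 ≡ 13^2 = 169 ≡ 11 (mod 79)
13^4 = (13^2)^2 ≡ 11^2 = 121 ≡ 42 (mod 79)
13^6 = 13^4 · 13^2 ≡ 42 · 11 ≡ 67 (mod 79).
So M = 67. Elena computes K = M^12 mod 79.
67^1 ≡ 67 (mod 79)
67^2 = (67^1)^2 ≡ 67^2 = 4489 ≡ 65 (mod 79)
67^4 = (67^2)^2 ≡ 65^2 = 4225 ≡ 38 (mod 79)
67^8 = (67^4)^2 ≡ 38^2 = 1444 ≡ 22 (mod 79)
67^12 = 67^8 · 67^4 ≡ 22 · 38 ≡ 46 (mod 79).

46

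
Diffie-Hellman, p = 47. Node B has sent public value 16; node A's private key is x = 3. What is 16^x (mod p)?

7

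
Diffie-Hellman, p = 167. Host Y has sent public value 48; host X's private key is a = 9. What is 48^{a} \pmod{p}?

96

Shared key K = 48^9 mod 167.
48^1 ≡ 48 (mod 167)
48^2 = (48^1)^2 ≡ 48^2 = 2304 ≡ 133 (mod 167)
48^4 = (48^2)^2 ≡ 133^2 = 17689 ≡ 154 (mod 167)
48^8 = (48^4)^2 ≡ 154^2 = 23716 ≡ 2 (mod 167)
48^9 = 48^8 · 48^1 ≡ 2 · 48 ≡ 96 (mod 167).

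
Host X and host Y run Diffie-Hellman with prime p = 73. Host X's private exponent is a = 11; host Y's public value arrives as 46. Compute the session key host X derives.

Shared key K = 46^11 mod 73.
46^1 ≡ 46 (mod 73)
46^2 = (46^1)^2 ≡ 46^2 = 2116 ≡ 72 (mod 73)
46^4 = (46^2)^2 ≡ 72^2 = 5184 ≡ 1 (mod 73)
46^8 = (46^4)^2 ≡ 1^2 = 1 ≡ 1 (mod 73)
46^11 = 46^8 · 46^2 · 46^1 ≡ 1 · 72 · 46 ≡ 27 (mod 73).

27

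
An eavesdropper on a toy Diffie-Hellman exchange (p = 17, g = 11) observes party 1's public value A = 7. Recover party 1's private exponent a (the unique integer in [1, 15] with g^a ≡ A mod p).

Try successive powers of 11 modulo 17:
11^1 ≡ 11
11^2 ≡ 2
11^3 ≡ 5
11^4 ≡ 4
11^5 ≡ 10
11^6 ≡ 8
11^7 ≡ 3
11^8 ≡ 16
11^9 ≡ 6
11^10 ≡ 15
11^11 ≡ 12
11^12 ≡ 13
11^13 ≡ 7
Found: a = 13.

13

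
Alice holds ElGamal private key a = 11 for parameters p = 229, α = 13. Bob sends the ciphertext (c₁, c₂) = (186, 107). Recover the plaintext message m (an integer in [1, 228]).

Shared mask s = c₁^a mod p = 186^11 mod 229.
186^1 ≡ 186 (mod 229)
186^2 = (186^1)^2 ≡ 186^2 = 34596 ≡ 17 (mod 229)
186^4 = (186^2)^2 ≡ 17^2 = 289 ≡ 60 (mod 229)
186^8 = (186^4)^2 ≡ 60^2 = 3600 ≡ 165 (mod 229)
186^11 = 186^8 · 186^2 · 186^1 ≡ 165 · 17 · 186 ≡ 68 (mod 229).
So s = 68; s⁻¹ ≡ 64 (mod 229).
m = c₂ · s⁻¹ mod 229 = 107 · 64 mod 229 = 207.

207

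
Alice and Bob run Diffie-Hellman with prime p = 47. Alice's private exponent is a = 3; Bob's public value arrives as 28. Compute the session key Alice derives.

Shared key K = 28^3 mod 47.
28^1 ≡ 28 (mod 47)
28^2 = (28^1)^2 ≡ 28^2 = 784 ≡ 32 (mod 47)
28^3 = 28^2 · 28^1 ≡ 32 · 28 ≡ 3 (mod 47).

3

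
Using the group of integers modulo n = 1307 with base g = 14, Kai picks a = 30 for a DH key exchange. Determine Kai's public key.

Public value = 14^30 mod 1307.
14^1 ≡ 14 (mod 1307)
14^2 = (14^1)^2 ≡ 14^2 = 196 ≡ 196 (mod 1307)
14^4 = (14^2)^2 ≡ 196^2 = 38416 ≡ 513 (mod 1307)
14^8 = (14^4)^2 ≡ 513^2 = 263169 ≡ 462 (mod 1307)
14^16 = (14^8)^2 ≡ 462^2 = 213444 ≡ 403 (mod 1307)
14^30 = 14^16 · 14^8 · 14^4 · 14^2 ≡ 403 · 462 · 513 · 196 ≡ 1022 (mod 1307).

1022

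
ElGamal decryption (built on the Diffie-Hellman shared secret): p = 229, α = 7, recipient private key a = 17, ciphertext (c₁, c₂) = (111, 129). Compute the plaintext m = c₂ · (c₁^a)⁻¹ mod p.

Shared mask s = c₁^a mod p = 111^17 mod 229.
111^1 ≡ 111 (mod 229)
111^2 = (111^1)^2 ≡ 111^2 = 12321 ≡ 184 (mod 229)
111^4 = (111^2)^2 ≡ 184^2 = 33856 ≡ 193 (mod 229)
111^8 = (111^4)^2 ≡ 193^2 = 37249 ≡ 151 (mod 229)
111^16 = (111^8)^2 ≡ 151^2 = 22801 ≡ 130 (mod 229)
111^17 = 111^16 · 111^1 ≡ 130 · 111 ≡ 3 (mod 229).
So s = 3; s⁻¹ ≡ 153 (mod 229).
m = c₂ · s⁻¹ mod 229 = 129 · 153 mod 229 = 43.

43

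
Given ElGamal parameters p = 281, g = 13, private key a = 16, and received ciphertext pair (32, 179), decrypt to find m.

164

Shared mask s = c₁^a mod p = 32^16 mod 281.
32^1 ≡ 32 (mod 281)
32^2 = (32^1)^2 ≡ 32^2 = 1024 ≡ 181 (mod 281)
32^4 = (32^2)^2 ≡ 181^2 = 32761 ≡ 165 (mod 281)
32^8 = (32^4)^2 ≡ 165^2 = 27225 ≡ 249 (mod 281)
32^16 = (32^8)^2 ≡ 249^2 = 62001 ≡ 181 (mod 281)
So s = 181; s⁻¹ ≡ 59 (mod 281).
m = c₂ · s⁻¹ mod 281 = 179 · 59 mod 281 = 164.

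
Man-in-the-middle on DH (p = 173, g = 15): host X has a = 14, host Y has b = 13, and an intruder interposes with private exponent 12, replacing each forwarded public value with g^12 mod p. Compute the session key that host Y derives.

118

Host Y receives an intruder's public value M = 15^12 mod 173 instead of the honest one.
15^1 ≡ 15 (mod 173)
15^2 = (15^1)^2 ≡ 15^2 = 225 ≡ 52 (mod 173)
15^4 = (15^2)^2 ≡ 52^2 = 2704 ≡ 109 (mod 173)
15^8 = (15^4)^2 ≡ 109^2 = 11881 ≡ 117 (mod 173)
15^12 = 15^8 · 15^4 ≡ 117 · 109 ≡ 124 (mod 173).
So M = 124. Host Y computes K = M^13 mod 173.
124^1 ≡ 124 (mod 173)
124^2 = (124^1)^2 ≡ 124^2 = 15376 ≡ 152 (mod 173)
124^4 = (124^2)^2 ≡ 152^2 = 23104 ≡ 95 (mod 173)
124^8 = (124^4)^2 ≡ 95^2 = 9025 ≡ 29 (mod 173)
124^13 = 124^8 · 124^4 · 124^1 ≡ 29 · 95 · 124 ≡ 118 (mod 173).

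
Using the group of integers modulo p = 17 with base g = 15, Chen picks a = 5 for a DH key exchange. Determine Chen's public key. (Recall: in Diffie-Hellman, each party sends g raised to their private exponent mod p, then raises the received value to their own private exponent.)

2

Public value = 15^5 (mod 17).
15^1 ≡ 15 (mod 17)
15^2 = (15^1)^2 ≡ 15^2 = 225 ≡ 4 (mod 17)
15^4 = (15^2)^2 ≡ 4^2 = 16 ≡ 16 (mod 17)
15^5 = 15^4 · 15^1 ≡ 16 · 15 ≡ 2 (mod 17).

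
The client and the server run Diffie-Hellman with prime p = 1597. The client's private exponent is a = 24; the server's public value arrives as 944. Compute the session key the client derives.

Shared key K = 944^24 mod 1597.
944^1 ≡ 944 (mod 1597)
944^2 = (944^1)^2 ≡ 944^2 = 891136 ≡ 10 (mod 1597)
944^4 = (944^2)^2 ≡ 10^2 = 100 ≡ 100 (mod 1597)
944^8 = (944^4)^2 ≡ 100^2 = 10000 ≡ 418 (mod 1597)
944^16 = (944^8)^2 ≡ 418^2 = 174724 ≡ 651 (mod 1597)
944^24 = 944^16 · 944^8 ≡ 651 · 418 ≡ 628 (mod 1597).

628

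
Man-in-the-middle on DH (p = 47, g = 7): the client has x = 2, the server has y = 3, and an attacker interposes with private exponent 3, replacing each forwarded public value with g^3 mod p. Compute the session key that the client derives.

8

The client receives an attacker's public value M = 7^3 mod 47 instead of the honest one.
7^1 ≡ 7 (mod 47)
7^2 = (7^1)^2 ≡ 7^2 = 49 ≡ 2 (mod 47)
7^3 = 7^2 · 7^1 ≡ 2 · 7 ≡ 14 (mod 47).
So M = 14. The client computes K = M^2 mod 47.
14^1 ≡ 14 (mod 47)
14^2 = (14^1)^2 ≡ 14^2 = 196 ≡ 8 (mod 47)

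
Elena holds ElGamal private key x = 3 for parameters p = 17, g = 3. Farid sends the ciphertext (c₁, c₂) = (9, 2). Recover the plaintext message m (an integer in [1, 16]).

16

Shared mask s = c₁^x mod p = 9^3 mod 17.
9^1 ≡ 9 (mod 17)
9^2 = (9^1)^2 ≡ 9^2 = 81 ≡ 13 (mod 17)
9^3 = 9^2 · 9^1 ≡ 13 · 9 ≡ 15 (mod 17).
So s = 15; s⁻¹ ≡ 8 (mod 17).
m = c₂ · s⁻¹ mod 17 = 2 · 8 mod 17 = 16.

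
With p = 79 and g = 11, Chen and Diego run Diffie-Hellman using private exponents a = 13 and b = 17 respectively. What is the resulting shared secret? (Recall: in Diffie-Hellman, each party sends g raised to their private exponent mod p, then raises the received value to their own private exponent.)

55

Diego sends B = g^b mod p = 11^17 mod 79.
11^1 ≡ 11 (mod 79)
11^2 = (11^1)^2 ≡ 11^2 = 121 ≡ 42 (mod 79)
11^4 = (11^2)^2 ≡ 42^2 = 1764 ≡ 26 (mod 79)
11^8 = (11^4)^2 ≡ 26^2 = 676 ≡ 44 (mod 79)
11^16 = (11^8)^2 ≡ 44^2 = 1936 ≡ 40 (mod 79)
11^17 = 11^16 · 11^1 ≡ 40 · 11 ≡ 45 (mod 79).
So B = 45. Chen then computes K = B^a mod p = 45^13 mod 79.
45^1 ≡ 45 (mod 79)
45^2 = (45^1)^2 ≡ 45^2 = 2025 ≡ 50 (mod 79)
45^4 = (45^2)^2 ≡ 50^2 = 2500 ≡ 51 (mod 79)
45^8 = (45^4)^2 ≡ 51^2 = 2601 ≡ 73 (mod 79)
45^13 = 45^8 · 45^4 · 45^1 ≡ 73 · 51 · 45 ≡ 55 (mod 79).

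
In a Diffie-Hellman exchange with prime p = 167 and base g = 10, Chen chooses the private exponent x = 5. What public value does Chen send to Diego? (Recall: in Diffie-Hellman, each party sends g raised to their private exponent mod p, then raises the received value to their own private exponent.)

Public value = 10^5 mod 167.
10^1 ≡ 10 (mod 167)
10^2 = (10^1)^2 ≡ 10^2 = 100 ≡ 100 (mod 167)
10^4 = (10^2)^2 ≡ 100^2 = 10000 ≡ 147 (mod 167)
10^5 = 10^4 · 10^1 ≡ 147 · 10 ≡ 134 (mod 167).

134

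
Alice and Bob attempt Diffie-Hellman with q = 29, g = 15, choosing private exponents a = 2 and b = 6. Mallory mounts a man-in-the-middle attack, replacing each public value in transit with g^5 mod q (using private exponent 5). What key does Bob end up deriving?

Bob receives Mallory's public value M = 15^5 mod 29 instead of the honest one.
15^1 ≡ 15 (mod 29)
15^2 = (15^1)^2 ≡ 15^2 = 225 ≡ 22 (mod 29)
15^4 = (15^2)^2 ≡ 22^2 = 484 ≡ 20 (mod 29)
15^5 = 15^4 · 15^1 ≡ 20 · 15 ≡ 10 (mod 29).
So M = 10. Bob computes K = M^6 mod 29.
10^1 ≡ 10 (mod 29)
10^2 = (10^1)^2 ≡ 10^2 = 100 ≡ 13 (mod 29)
10^4 = (10^2)^2 ≡ 13^2 = 169 ≡ 24 (mod 29)
10^6 = 10^4 · 10^2 ≡ 24 · 13 ≡ 22 (mod 29).

22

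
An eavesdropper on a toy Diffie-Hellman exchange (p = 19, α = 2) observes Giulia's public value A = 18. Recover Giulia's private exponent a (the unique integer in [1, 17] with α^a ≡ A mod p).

9

Try successive powers of 2 modulo 19:
2^1 ≡ 2
2^2 ≡ 4
2^3 ≡ 8
2^4 ≡ 16
2^5 ≡ 13
2^6 ≡ 7
2^7 ≡ 14
2^8 ≡ 9
2^9 ≡ 18
Found: a = 9.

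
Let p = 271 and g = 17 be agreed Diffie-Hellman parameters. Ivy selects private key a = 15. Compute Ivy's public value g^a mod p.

Public value = 17^15 mod 271.
17^1 ≡ 17 (mod 271)
17^2 = (17^1)^2 ≡ 17^2 = 289 ≡ 18 (mod 271)
17^4 = (17^2)^2 ≡ 18^2 = 324 ≡ 53 (mod 271)
17^8 = (17^4)^2 ≡ 53^2 = 2809 ≡ 99 (mod 271)
17^15 = 17^8 · 17^4 · 17^2 · 17^1 ≡ 99 · 53 · 18 · 17 ≡ 178 (mod 271).

178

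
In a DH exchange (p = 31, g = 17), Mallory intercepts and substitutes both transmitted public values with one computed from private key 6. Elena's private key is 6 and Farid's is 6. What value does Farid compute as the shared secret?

Farid receives Mallory's public value M = 17^6 mod 31 instead of the honest one.
17^1 ≡ 17 (mod 31)
17^2 = (17^1)^2 ≡ 17^2 = 289 ≡ 10 (mod 31)
17^4 = (17^2)^2 ≡ 10^2 = 100 ≡ 7 (mod 31)
17^6 = 17^4 · 17^2 ≡ 7 · 10 ≡ 8 (mod 31).
So M = 8. Farid computes K = M^6 mod 31.
8^1 ≡ 8 (mod 31)
8^2 = (8^1)^2 ≡ 8^2 = 64 ≡ 2 (mod 31)
8^4 = (8^2)^2 ≡ 2^2 = 4 ≡ 4 (mod 31)
8^6 = 8^4 · 8^2 ≡ 4 · 2 ≡ 8 (mod 31).

8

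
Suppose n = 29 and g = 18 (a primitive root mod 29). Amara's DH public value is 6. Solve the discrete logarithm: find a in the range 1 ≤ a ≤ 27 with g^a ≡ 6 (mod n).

Try successive powers of 18 modulo 29:
18^1 ≡ 18
18^2 ≡ 5
18^3 ≡ 3
18^4 ≡ 25
18^5 ≡ 15
18^6 ≡ 9
18^7 ≡ 17
18^8 ≡ 16
18^9 ≡ 27
18^10 ≡ 22
18^11 ≡ 19
18^12 ≡ 23
18^13 ≡ 8
18^14 ≡ 28
18^15 ≡ 11
18^16 ≡ 24
18^17 ≡ 26
18^18 ≡ 4
18^19 ≡ 14
18^20 ≡ 20
18^21 ≡ 12
18^22 ≡ 13
18^23 ≡ 2
18^24 ≡ 7
18^25 ≡ 10
18^26 ≡ 6
Found: a = 26.

26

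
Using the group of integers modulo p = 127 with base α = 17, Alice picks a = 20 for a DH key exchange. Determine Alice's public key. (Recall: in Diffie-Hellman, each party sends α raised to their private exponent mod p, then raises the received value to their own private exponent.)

Public value = 17^20 mod 127.
17^1 ≡ 17 (mod 127)
17^2 = (17^1)^2 ≡ 17^2 = 289 ≡ 35 (mod 127)
17^4 = (17^2)^2 ≡ 35^2 = 1225 ≡ 82 (mod 127)
17^8 = (17^4)^2 ≡ 82^2 = 6724 ≡ 120 (mod 127)
17^16 = (17^8)^2 ≡ 120^2 = 14400 ≡ 49 (mod 127)
17^20 = 17^16 · 17^4 ≡ 49 · 82 ≡ 81 (mod 127).

81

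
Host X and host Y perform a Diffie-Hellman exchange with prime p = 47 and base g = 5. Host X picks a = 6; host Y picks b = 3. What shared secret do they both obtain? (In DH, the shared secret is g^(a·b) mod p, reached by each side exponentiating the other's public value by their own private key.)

2

Host X sends A = g^a mod p = 5^6 mod 47.
5^1 ≡ 5 (mod 47)
5^2 = (5^1)^2 ≡ 5^2 = 25 ≡ 25 (mod 47)
5^4 = (5^2)^2 ≡ 25^2 = 625 ≡ 14 (mod 47)
5^6 = 5^4 · 5^2 ≡ 14 · 25 ≡ 21 (mod 47).
So A = 21. Host Y then computes K = A^b mod p = 21^3 mod 47.
21^1 ≡ 21 (mod 47)
21^2 = (21^1)^2 ≡ 21^2 = 441 ≡ 18 (mod 47)
21^3 = 21^2 · 21^1 ≡ 18 · 21 ≡ 2 (mod 47).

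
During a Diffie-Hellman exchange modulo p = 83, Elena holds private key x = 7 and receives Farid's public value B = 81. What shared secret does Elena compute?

Shared key K = 81^7 mod 83.
81^1 ≡ 81 (mod 83)
81^2 = (81^1)^2 ≡ 81^2 = 6561 ≡ 4 (mod 83)
81^4 = (81^2)^2 ≡ 4^2 = 16 ≡ 16 (mod 83)
81^7 = 81^4 · 81^2 · 81^1 ≡ 16 · 4 · 81 ≡ 38 (mod 83).

38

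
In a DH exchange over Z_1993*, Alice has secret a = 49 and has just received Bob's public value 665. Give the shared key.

Shared key K = 665^49 mod 1993.
665^1 ≡ 665 (mod 1993)
665^2 = (665^1)^2 ≡ 665^2 = 442225 ≡ 1772 (mod 1993)
665^4 = (665^2)^2 ≡ 1772^2 = 3139984 ≡ 1009 (mod 1993)
665^8 = (665^4)^2 ≡ 1009^2 = 1018081 ≡ 1651 (mod 1993)
665^16 = (665^8)^2 ≡ 1651^2 = 2725801 ≡ 1370 (mod 1993)
665^32 = (665^16)^2 ≡ 1370^2 = 1876900 ≡ 1487 (mod 1993)
665^49 = 665^32 · 665^16 · 665^1 ≡ 1487 · 1370 · 665 ≡ 1558 (mod 1993).

1558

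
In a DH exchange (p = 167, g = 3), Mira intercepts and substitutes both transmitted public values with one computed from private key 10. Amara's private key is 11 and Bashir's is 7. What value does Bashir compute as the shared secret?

122

Bashir receives Mira's public value M = 3^10 mod 167 instead of the honest one.
3^1 ≡ 3 (mod 167)
3^2 = (3^1)^2 ≡ 3^2 = 9 ≡ 9 (mod 167)
3^4 = (3^2)^2 ≡ 9^2 = 81 ≡ 81 (mod 167)
3^8 = (3^4)^2 ≡ 81^2 = 6561 ≡ 48 (mod 167)
3^10 = 3^8 · 3^2 ≡ 48 · 9 ≡ 98 (mod 167).
So M = 98. Bashir computes K = M^7 mod 167.
98^1 ≡ 98 (mod 167)
98^2 = (98^1)^2 ≡ 98^2 = 9604 ≡ 85 (mod 167)
98^4 = (98^2)^2 ≡ 85^2 = 7225 ≡ 44 (mod 167)
98^7 = 98^4 · 98^2 · 98^1 ≡ 44 · 85 · 98 ≡ 122 (mod 167).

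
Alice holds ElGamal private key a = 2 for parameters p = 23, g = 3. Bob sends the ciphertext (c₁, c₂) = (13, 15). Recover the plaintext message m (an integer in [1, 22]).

Shared mask s = c₁^a mod p = 13^2 mod 23.
13^1 ≡ 13 (mod 23)
13^2 = (13^1)^2 ≡ 13^2 = 169 ≡ 8 (mod 23)
So s = 8; s⁻¹ ≡ 3 (mod 23).
m = c₂ · s⁻¹ mod 23 = 15 · 3 mod 23 = 22.

22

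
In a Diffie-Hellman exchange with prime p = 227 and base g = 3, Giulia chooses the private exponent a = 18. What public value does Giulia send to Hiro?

Public value = 3^18 mod 227.
3^1 ≡ 3 (mod 227)
3^2 = (3^1)^2 ≡ 3^2 = 9 ≡ 9 (mod 227)
3^4 = (3^2)^2 ≡ 9^2 = 81 ≡ 81 (mod 227)
3^8 = (3^4)^2 ≡ 81^2 = 6561 ≡ 205 (mod 227)
3^16 = (3^8)^2 ≡ 205^2 = 42025 ≡ 30 (mod 227)
3^18 = 3^16 · 3^2 ≡ 30 · 9 ≡ 43 (mod 227).

43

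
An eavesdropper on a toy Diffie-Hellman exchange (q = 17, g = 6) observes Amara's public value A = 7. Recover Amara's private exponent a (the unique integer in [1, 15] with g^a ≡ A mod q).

5

Try successive powers of 6 modulo 17:
6^1 ≡ 6
6^2 ≡ 2
6^3 ≡ 12
6^4 ≡ 4
6^5 ≡ 7
Found: a = 5.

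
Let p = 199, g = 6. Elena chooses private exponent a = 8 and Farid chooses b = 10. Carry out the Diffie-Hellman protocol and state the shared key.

10

Elena sends A = g^a mod p = 6^8 mod 199.
6^1 ≡ 6 (mod 199)
6^2 = (6^1)^2 ≡ 6^2 = 36 ≡ 36 (mod 199)
6^4 = (6^2)^2 ≡ 36^2 = 1296 ≡ 102 (mod 199)
6^8 = (6^4)^2 ≡ 102^2 = 10404 ≡ 56 (mod 199)
So A = 56. Farid then computes K = A^b mod p = 56^10 mod 199.
56^1 ≡ 56 (mod 199)
56^2 = (56^1)^2 ≡ 56^2 = 3136 ≡ 151 (mod 199)
56^4 = (56^2)^2 ≡ 151^2 = 22801 ≡ 115 (mod 199)
56^8 = (56^4)^2 ≡ 115^2 = 13225 ≡ 91 (mod 199)
56^10 = 56^8 · 56^2 ≡ 91 · 151 ≡ 10 (mod 199).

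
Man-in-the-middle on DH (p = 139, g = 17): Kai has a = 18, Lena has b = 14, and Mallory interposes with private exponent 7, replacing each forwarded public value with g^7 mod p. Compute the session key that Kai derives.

Kai receives Mallory's public value M = 17^7 mod 139 instead of the honest one.
17^1 ≡ 17 (mod 139)
17^2 = (17^1)^2 ≡ 17^2 = 289 ≡ 11 (mod 139)
17^4 = (17^2)^2 ≡ 11^2 = 121 ≡ 121 (mod 139)
17^7 = 17^4 · 17^2 · 17^1 ≡ 121 · 11 · 17 ≡ 109 (mod 139).
So M = 109. Kai computes K = M^18 mod 139.
109^1 ≡ 109 (mod 139)
109^2 = (109^1)^2 ≡ 109^2 = 11881 ≡ 66 (mod 139)
109^4 = (109^2)^2 ≡ 66^2 = 4356 ≡ 47 (mod 139)
109^8 = (109^4)^2 ≡ 47^2 = 2209 ≡ 124 (mod 139)
109^16 = (109^8)^2 ≡ 124^2 = 15376 ≡ 86 (mod 139)
109^18 = 109^16 · 109^2 ≡ 86 · 66 ≡ 116 (mod 139).

116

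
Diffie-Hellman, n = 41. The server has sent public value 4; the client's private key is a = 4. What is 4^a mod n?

10

Shared key K = 4^4 mod 41.
4^1 ≡ 4 (mod 41)
4^2 = (4^1)^2 ≡ 4^2 = 16 ≡ 16 (mod 41)
4^4 = (4^2)^2 ≡ 16^2 = 256 ≡ 10 (mod 41)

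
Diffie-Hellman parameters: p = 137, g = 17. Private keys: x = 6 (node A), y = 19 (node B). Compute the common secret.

103

Node B sends B = g^y mod p = 17^19 mod 137.
17^1 ≡ 17 (mod 137)
17^2 = (17^1)^2 ≡ 17^2 = 289 ≡ 15 (mod 137)
17^4 = (17^2)^2 ≡ 15^2 = 225 ≡ 88 (mod 137)
17^8 = (17^4)^2 ≡ 88^2 = 7744 ≡ 72 (mod 137)
17^16 = (17^8)^2 ≡ 72^2 = 5184 ≡ 115 (mod 137)
17^19 = 17^16 · 17^2 · 17^1 ≡ 115 · 15 · 17 ≡ 7 (mod 137).
So B = 7. Node A then computes K = B^x mod p = 7^6 mod 137.
7^1 ≡ 7 (mod 137)
7^2 = (7^1)^2 ≡ 7^2 = 49 ≡ 49 (mod 137)
7^4 = (7^2)^2 ≡ 49^2 = 2401 ≡ 72 (mod 137)
7^6 = 7^4 · 7^2 ≡ 72 · 49 ≡ 103 (mod 137).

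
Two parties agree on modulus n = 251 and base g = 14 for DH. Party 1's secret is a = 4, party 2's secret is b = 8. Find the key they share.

Party 1 sends A = g^a mod n = 14^4 mod 251.
14^1 ≡ 14 (mod 251)
14^2 = (14^1)^2 ≡ 14^2 = 196 ≡ 196 (mod 251)
14^4 = (14^2)^2 ≡ 196^2 = 38416 ≡ 13 (mod 251)
So A = 13. Party 2 then computes K = A^b mod n = 13^8 mod 251.
13^1 ≡ 13 (mod 251)
13^2 = (13^1)^2 ≡ 13^2 = 169 ≡ 169 (mod 251)
13^4 = (13^2)^2 ≡ 169^2 = 28561 ≡ 198 (mod 251)
13^8 = (13^4)^2 ≡ 198^2 = 39204 ≡ 48 (mod 251)

48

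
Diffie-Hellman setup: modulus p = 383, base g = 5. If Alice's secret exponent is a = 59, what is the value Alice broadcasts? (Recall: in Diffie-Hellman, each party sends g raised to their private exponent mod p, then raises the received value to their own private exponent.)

Public value = 5^59 mod 383.
5^1 ≡ 5 (mod 383)
5^2 = (5^1)^2 ≡ 5^2 = 25 ≡ 25 (mod 383)
5^4 = (5^2)^2 ≡ 25^2 = 625 ≡ 242 (mod 383)
5^8 = (5^4)^2 ≡ 242^2 = 58564 ≡ 348 (mod 383)
5^16 = (5^8)^2 ≡ 348^2 = 121104 ≡ 76 (mod 383)
5^32 = (5^16)^2 ≡ 76^2 = 5776 ≡ 31 (mod 383)
5^59 = 5^32 · 5^16 · 5^8 · 5^2 · 5^1 ≡ 31 · 76 · 348 · 25 · 5 ≡ 179 (mod 383).

179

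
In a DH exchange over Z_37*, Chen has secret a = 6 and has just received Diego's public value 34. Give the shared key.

Shared key K = 34^6 mod 37.
34^1 ≡ 34 (mod 37)
34^2 = (34^1)^2 ≡ 34^2 = 1156 ≡ 9 (mod 37)
34^4 = (34^2)^2 ≡ 9^2 = 81 ≡ 7 (mod 37)
34^6 = 34^4 · 34^2 ≡ 7 · 9 ≡ 26 (mod 37).

26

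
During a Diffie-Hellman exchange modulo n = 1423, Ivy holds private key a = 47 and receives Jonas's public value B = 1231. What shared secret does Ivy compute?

759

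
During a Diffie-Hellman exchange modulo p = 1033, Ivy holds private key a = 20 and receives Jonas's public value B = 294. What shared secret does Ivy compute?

Shared key K = 294^20 mod 1033.
294^1 ≡ 294 (mod 1033)
294^2 = (294^1)^2 ≡ 294^2 = 86436 ≡ 697 (mod 1033)
294^4 = (294^2)^2 ≡ 697^2 = 485809 ≡ 299 (mod 1033)
294^8 = (294^4)^2 ≡ 299^2 = 89401 ≡ 563 (mod 1033)
294^16 = (294^8)^2 ≡ 563^2 = 316969 ≡ 871 (mod 1033)
294^20 = 294^16 · 294^4 ≡ 871 · 299 ≡ 113 (mod 1033).

113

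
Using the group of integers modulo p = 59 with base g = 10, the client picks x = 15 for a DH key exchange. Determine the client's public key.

52

Public value = 10^15 mod 59.
10^1 ≡ 10 (mod 59)
10^2 = (10^1)^2 ≡ 10^2 = 100 ≡ 41 (mod 59)
10^4 = (10^2)^2 ≡ 41^2 = 1681 ≡ 29 (mod 59)
10^8 = (10^4)^2 ≡ 29^2 = 841 ≡ 15 (mod 59)
10^15 = 10^8 · 10^4 · 10^2 · 10^1 ≡ 15 · 29 · 41 · 10 ≡ 52 (mod 59).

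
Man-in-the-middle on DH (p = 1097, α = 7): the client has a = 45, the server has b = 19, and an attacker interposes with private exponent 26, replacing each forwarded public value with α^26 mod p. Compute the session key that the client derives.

116

The client receives an attacker's public value M = 7^26 mod 1097 instead of the honest one.
7^1 ≡ 7 (mod 1097)
7^2 = (7^1)^2 ≡ 7^2 = 49 ≡ 49 (mod 1097)
7^4 = (7^2)^2 ≡ 49^2 = 2401 ≡ 207 (mod 1097)
7^8 = (7^4)^2 ≡ 207^2 = 42849 ≡ 66 (mod 1097)
7^16 = (7^8)^2 ≡ 66^2 = 4356 ≡ 1065 (mod 1097)
7^26 = 7^16 · 7^8 · 7^2 ≡ 1065 · 66 · 49 ≡ 727 (mod 1097).
So M = 727. The client computes K = M^45 mod 1097.
727^1 ≡ 727 (mod 1097)
727^2 = (727^1)^2 ≡ 727^2 = 528529 ≡ 872 (mod 1097)
727^4 = (727^2)^2 ≡ 872^2 = 760384 ≡ 163 (mod 1097)
727^8 = (727^4)^2 ≡ 163^2 = 26569 ≡ 241 (mod 1097)
727^16 = (727^8)^2 ≡ 241^2 = 58081 ≡ 1037 (mod 1097)
727^32 = (727^16)^2 ≡ 1037^2 = 1075369 ≡ 309 (mod 1097)
727^45 = 727^32 · 727^8 · 727^4 · 727^1 ≡ 309 · 241 · 163 · 727 ≡ 116 (mod 1097).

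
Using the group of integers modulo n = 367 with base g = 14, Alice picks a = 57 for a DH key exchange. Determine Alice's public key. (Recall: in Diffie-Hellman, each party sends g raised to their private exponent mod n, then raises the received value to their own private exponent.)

Public value = 14^57 mod 367.
14^1 ≡ 14 (mod 367)
14^2 = (14^1)^2 ≡ 14^2 = 196 ≡ 196 (mod 367)
14^4 = (14^2)^2 ≡ 196^2 = 38416 ≡ 248 (mod 367)
14^8 = (14^4)^2 ≡ 248^2 = 61504 ≡ 215 (mod 367)
14^16 = (14^8)^2 ≡ 215^2 = 46225 ≡ 350 (mod 367)
14^32 = (14^16)^2 ≡ 350^2 = 122500 ≡ 289 (mod 367)
14^57 = 14^32 · 14^16 · 14^8 · 14^1 ≡ 289 · 350 · 215 · 14 ≡ 135 (mod 367).

135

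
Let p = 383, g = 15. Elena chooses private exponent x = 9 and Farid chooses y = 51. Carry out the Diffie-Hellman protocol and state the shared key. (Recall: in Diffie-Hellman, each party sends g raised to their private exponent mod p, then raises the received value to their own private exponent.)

290

Farid sends B = g^y mod p = 15^51 mod 383.
15^1 ≡ 15 (mod 383)
15^2 = (15^1)^2 ≡ 15^2 = 225 ≡ 225 (mod 383)
15^4 = (15^2)^2 ≡ 225^2 = 50625 ≡ 69 (mod 383)
15^8 = (15^4)^2 ≡ 69^2 = 4761 ≡ 165 (mod 383)
15^16 = (15^8)^2 ≡ 165^2 = 27225 ≡ 32 (mod 383)
15^32 = (15^16)^2 ≡ 32^2 = 1024 ≡ 258 (mod 383)
15^51 = 15^32 · 15^16 · 15^2 · 15^1 ≡ 258 · 32 · 225 · 15 ≡ 367 (mod 383).
So B = 367. Elena then computes K = B^x mod p = 367^9 mod 383.
367^1 ≡ 367 (mod 383)
367^2 = (367^1)^2 ≡ 367^2 = 134689 ≡ 256 (mod 383)
367^4 = (367^2)^2 ≡ 256^2 = 65536 ≡ 43 (mod 383)
367^8 = (367^4)^2 ≡ 43^2 = 1849 ≡ 317 (mod 383)
367^9 = 367^8 · 367^1 ≡ 317 · 367 ≡ 290 (mod 383).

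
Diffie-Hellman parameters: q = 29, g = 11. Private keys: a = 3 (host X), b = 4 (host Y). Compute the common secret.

23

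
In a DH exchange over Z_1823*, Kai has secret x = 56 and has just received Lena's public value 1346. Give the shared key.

1093

Shared key K = 1346^56 mod 1823.
1346^1 ≡ 1346 (mod 1823)
1346^2 = (1346^1)^2 ≡ 1346^2 = 1811716 ≡ 1477 (mod 1823)
1346^4 = (1346^2)^2 ≡ 1477^2 = 2181529 ≡ 1221 (mod 1823)
1346^8 = (1346^4)^2 ≡ 1221^2 = 1490841 ≡ 1450 (mod 1823)
1346^16 = (1346^8)^2 ≡ 1450^2 = 2102500 ≡ 581 (mod 1823)
1346^32 = (1346^16)^2 ≡ 581^2 = 337561 ≡ 306 (mod 1823)
1346^56 = 1346^32 · 1346^16 · 1346^8 ≡ 306 · 581 · 1450 ≡ 1093 (mod 1823).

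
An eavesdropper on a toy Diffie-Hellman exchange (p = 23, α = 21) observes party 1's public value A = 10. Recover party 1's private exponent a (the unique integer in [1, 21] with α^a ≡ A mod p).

Try successive powers of 21 modulo 23:
21^1 ≡ 21
21^2 ≡ 4
21^3 ≡ 15
21^4 ≡ 16
21^5 ≡ 14
21^6 ≡ 18
21^7 ≡ 10
Found: a = 7.

7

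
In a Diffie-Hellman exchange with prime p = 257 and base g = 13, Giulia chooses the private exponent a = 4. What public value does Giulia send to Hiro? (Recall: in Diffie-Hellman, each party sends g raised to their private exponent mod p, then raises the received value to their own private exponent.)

Public value = 13^4 (mod 257).
13^1 ≡ 13 (mod 257)
13^2 = (13^1)^2 ≡ 13^2 = 169 ≡ 169 (mod 257)
13^4 = (13^2)^2 ≡ 169^2 = 28561 ≡ 34 (mod 257)

34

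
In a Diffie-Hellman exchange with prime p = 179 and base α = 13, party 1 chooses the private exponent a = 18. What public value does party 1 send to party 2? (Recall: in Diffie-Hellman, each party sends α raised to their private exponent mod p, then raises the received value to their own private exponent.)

Public value = 13^18 (mod 179).
13^1 ≡ 13 (mod 179)
13^2 = (13^1)^2 ≡ 13^2 = 169 ≡ 169 (mod 179)
13^4 = (13^2)^2 ≡ 169^2 = 28561 ≡ 100 (mod 179)
13^8 = (13^4)^2 ≡ 100^2 = 10000 ≡ 155 (mod 179)
13^16 = (13^8)^2 ≡ 155^2 = 24025 ≡ 39 (mod 179)
13^18 = 13^16 · 13^2 ≡ 39 · 169 ≡ 147 (mod 179).

147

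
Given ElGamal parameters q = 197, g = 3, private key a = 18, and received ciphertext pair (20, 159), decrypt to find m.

12

Shared mask s = c₁^a mod q = 20^18 mod 197.
20^1 ≡ 20 (mod 197)
20^2 = (20^1)^2 ≡ 20^2 = 400 ≡ 6 (mod 197)
20^4 = (20^2)^2 ≡ 6^2 = 36 ≡ 36 (mod 197)
20^8 = (20^4)^2 ≡ 36^2 = 1296 ≡ 114 (mod 197)
20^16 = (20^8)^2 ≡ 114^2 = 12996 ≡ 191 (mod 197)
20^18 = 20^16 · 20^2 ≡ 191 · 6 ≡ 161 (mod 197).
So s = 161; s⁻¹ ≡ 93 (mod 197).
m = c₂ · s⁻¹ mod 197 = 159 · 93 mod 197 = 12.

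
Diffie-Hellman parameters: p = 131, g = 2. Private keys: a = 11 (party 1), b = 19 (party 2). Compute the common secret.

122

Party 2 sends B = g^b mod p = 2^19 mod 131.
2^1 ≡ 2 (mod 131)
2^2 = (2^1)^2 ≡ 2^2 = 4 ≡ 4 (mod 131)
2^4 = (2^2)^2 ≡ 4^2 = 16 ≡ 16 (mod 131)
2^8 = (2^4)^2 ≡ 16^2 = 256 ≡ 125 (mod 131)
2^16 = (2^8)^2 ≡ 125^2 = 15625 ≡ 36 (mod 131)
2^19 = 2^16 · 2^2 · 2^1 ≡ 36 · 4 · 2 ≡ 26 (mod 131).
So B = 26. Party 1 then computes K = B^a mod p = 26^11 mod 131.
26^1 ≡ 26 (mod 131)
26^2 = (26^1)^2 ≡ 26^2 = 676 ≡ 21 (mod 131)
26^4 = (26^2)^2 ≡ 21^2 = 441 ≡ 48 (mod 131)
26^8 = (26^4)^2 ≡ 48^2 = 2304 ≡ 77 (mod 131)
26^11 = 26^8 · 26^2 · 26^1 ≡ 77 · 21 · 26 ≡ 122 (mod 131).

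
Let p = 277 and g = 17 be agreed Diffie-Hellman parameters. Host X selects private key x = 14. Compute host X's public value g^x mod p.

196

Public value = 17^14 mod 277.
17^1 ≡ 17 (mod 277)
17^2 = (17^1)^2 ≡ 17^2 = 289 ≡ 12 (mod 277)
17^4 = (17^2)^2 ≡ 12^2 = 144 ≡ 144 (mod 277)
17^8 = (17^4)^2 ≡ 144^2 = 20736 ≡ 238 (mod 277)
17^14 = 17^8 · 17^4 · 17^2 ≡ 238 · 144 · 12 ≡ 196 (mod 277).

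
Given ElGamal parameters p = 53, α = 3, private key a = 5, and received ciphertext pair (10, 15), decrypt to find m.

Shared mask s = c₁^a mod p = 10^5 mod 53.
10^1 ≡ 10 (mod 53)
10^2 = (10^1)^2 ≡ 10^2 = 100 ≡ 47 (mod 53)
10^4 = (10^2)^2 ≡ 47^2 = 2209 ≡ 36 (mod 53)
10^5 = 10^4 · 10^1 ≡ 36 · 10 ≡ 42 (mod 53).
So s = 42; s⁻¹ ≡ 24 (mod 53).
m = c₂ · s⁻¹ mod 53 = 15 · 24 mod 53 = 42.

42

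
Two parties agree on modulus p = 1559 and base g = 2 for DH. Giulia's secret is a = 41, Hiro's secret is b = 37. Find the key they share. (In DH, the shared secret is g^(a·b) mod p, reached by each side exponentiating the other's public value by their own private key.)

Giulia sends A = g^a mod p = 2^41 mod 1559.
2^1 ≡ 2 (mod 1559)
2^2 = (2^1)^2 ≡ 2^2 = 4 ≡ 4 (mod 1559)
2^4 = (2^2)^2 ≡ 4^2 = 16 ≡ 16 (mod 1559)
2^8 = (2^4)^2 ≡ 16^2 = 256 ≡ 256 (mod 1559)
2^16 = (2^8)^2 ≡ 256^2 = 65536 ≡ 58 (mod 1559)
2^32 = (2^16)^2 ≡ 58^2 = 3364 ≡ 246 (mod 1559)
2^41 = 2^32 · 2^8 · 2^1 ≡ 246 · 256 · 2 ≡ 1232 (mod 1559).
So A = 1232. Hiro then computes K = A^b mod p = 1232^37 mod 1559.
1232^1 ≡ 1232 (mod 1559)
1232^2 = (1232^1)^2 ≡ 1232^2 = 1517824 ≡ 917 (mod 1559)
1232^4 = (1232^2)^2 ≡ 917^2 = 840889 ≡ 588 (mod 1559)
1232^8 = (1232^4)^2 ≡ 588^2 = 345744 ≡ 1205 (mod 1559)
1232^16 = (1232^8)^2 ≡ 1205^2 = 1452025 ≡ 596 (mod 1559)
1232^32 = (1232^16)^2 ≡ 596^2 = 355216 ≡ 1323 (mod 1559)
1232^37 = 1232^32 · 1232^4 · 1232^1 ≡ 1323 · 588 · 1232 ≡ 882 (mod 1559).

882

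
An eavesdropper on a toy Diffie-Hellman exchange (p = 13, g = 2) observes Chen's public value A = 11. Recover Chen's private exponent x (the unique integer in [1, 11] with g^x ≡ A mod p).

7

Try successive powers of 2 modulo 13:
2^1 ≡ 2
2^2 ≡ 4
2^3 ≡ 8
2^4 ≡ 3
2^5 ≡ 6
2^6 ≡ 12
2^7 ≡ 11
Found: x = 7.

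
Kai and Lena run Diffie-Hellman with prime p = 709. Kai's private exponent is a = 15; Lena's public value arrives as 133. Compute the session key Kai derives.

Shared key K = 133^15 mod 709.
133^1 ≡ 133 (mod 709)
133^2 = (133^1)^2 ≡ 133^2 = 17689 ≡ 673 (mod 709)
133^4 = (133^2)^2 ≡ 673^2 = 452929 ≡ 587 (mod 709)
133^8 = (133^4)^2 ≡ 587^2 = 344569 ≡ 704 (mod 709)
133^15 = 133^8 · 133^4 · 133^2 · 133^1 ≡ 704 · 587 · 673 · 133 ≡ 400 (mod 709).

400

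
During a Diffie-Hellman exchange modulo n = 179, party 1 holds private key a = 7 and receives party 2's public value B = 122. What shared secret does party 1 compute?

41

Shared key K = 122^7 mod 179.
122^1 ≡ 122 (mod 179)
122^2 = (122^1)^2 ≡ 122^2 = 14884 ≡ 27 (mod 179)
122^4 = (122^2)^2 ≡ 27^2 = 729 ≡ 13 (mod 179)
122^7 = 122^4 · 122^2 · 122^1 ≡ 13 · 27 · 122 ≡ 41 (mod 179).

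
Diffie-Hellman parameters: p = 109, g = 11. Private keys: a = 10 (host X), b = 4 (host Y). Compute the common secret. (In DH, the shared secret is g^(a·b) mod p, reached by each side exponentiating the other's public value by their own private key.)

Host X sends A = g^a mod p = 11^10 mod 109.
11^1 ≡ 11 (mod 109)
11^2 = (11^1)^2 ≡ 11^2 = 121 ≡ 12 (mod 109)
11^4 = (11^2)^2 ≡ 12^2 = 144 ≡ 35 (mod 109)
11^8 = (11^4)^2 ≡ 35^2 = 1225 ≡ 26 (mod 109)
11^10 = 11^8 · 11^2 ≡ 26 · 12 ≡ 94 (mod 109).
So A = 94. Host Y then computes K = A^b mod p = 94^4 mod 109.
94^1 ≡ 94 (mod 109)
94^2 = (94^1)^2 ≡ 94^2 = 8836 ≡ 7 (mod 109)
94^4 = (94^2)^2 ≡ 7^2 = 49 ≡ 49 (mod 109)

49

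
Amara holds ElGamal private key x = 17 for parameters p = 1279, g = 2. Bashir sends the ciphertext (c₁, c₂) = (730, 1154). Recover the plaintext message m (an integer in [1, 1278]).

525

Shared mask s = c₁^x mod p = 730^17 mod 1279.
730^1 ≡ 730 (mod 1279)
730^2 = (730^1)^2 ≡ 730^2 = 532900 ≡ 836 (mod 1279)
730^4 = (730^2)^2 ≡ 836^2 = 698896 ≡ 562 (mod 1279)
730^8 = (730^4)^2 ≡ 562^2 = 315844 ≡ 1210 (mod 1279)
730^16 = (730^8)^2 ≡ 1210^2 = 1464100 ≡ 924 (mod 1279)
730^17 = 730^16 · 730^1 ≡ 924 · 730 ≡ 487 (mod 1279).
So s = 487; s⁻¹ ≡ 1019 (mod 1279).
m = c₂ · s⁻¹ mod 1279 = 1154 · 1019 mod 1279 = 525.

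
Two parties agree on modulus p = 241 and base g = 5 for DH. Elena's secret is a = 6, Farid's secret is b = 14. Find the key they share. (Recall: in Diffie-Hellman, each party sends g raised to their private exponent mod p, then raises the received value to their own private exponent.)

143

Elena sends A = g^a mod p = 5^6 mod 241.
5^1 ≡ 5 (mod 241)
5^2 = (5^1)^2 ≡ 5^2 = 25 ≡ 25 (mod 241)
5^4 = (5^2)^2 ≡ 25^2 = 625 ≡ 143 (mod 241)
5^6 = 5^4 · 5^2 ≡ 143 · 25 ≡ 201 (mod 241).
So A = 201. Farid then computes K = A^b mod p = 201^14 mod 241.
201^1 ≡ 201 (mod 241)
201^2 = (201^1)^2 ≡ 201^2 = 40401 ≡ 154 (mod 241)
201^4 = (201^2)^2 ≡ 154^2 = 23716 ≡ 98 (mod 241)
201^8 = (201^4)^2 ≡ 98^2 = 9604 ≡ 205 (mod 241)
201^14 = 201^8 · 201^4 · 201^2 ≡ 205 · 98 · 154 ≡ 143 (mod 241).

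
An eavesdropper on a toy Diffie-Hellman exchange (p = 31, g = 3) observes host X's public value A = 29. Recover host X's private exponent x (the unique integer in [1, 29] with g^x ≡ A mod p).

Try successive powers of 3 modulo 31:
3^1 ≡ 3
3^2 ≡ 9
3^3 ≡ 27
3^4 ≡ 19
3^5 ≡ 26
3^6 ≡ 16
3^7 ≡ 17
3^8 ≡ 20
3^9 ≡ 29
Found: x = 9.

9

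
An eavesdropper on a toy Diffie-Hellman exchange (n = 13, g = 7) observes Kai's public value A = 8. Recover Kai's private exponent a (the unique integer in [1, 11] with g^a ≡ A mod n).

Try successive powers of 7 modulo 13:
7^1 ≡ 7
7^2 ≡ 10
7^3 ≡ 5
7^4 ≡ 9
7^5 ≡ 11
7^6 ≡ 12
7^7 ≡ 6
7^8 ≡ 3
7^9 ≡ 8
Found: a = 9.

9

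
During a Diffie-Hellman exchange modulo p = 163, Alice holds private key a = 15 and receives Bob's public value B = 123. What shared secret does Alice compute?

Shared key K = 123^15 mod 163.
123^1 ≡ 123 (mod 163)
123^2 = (123^1)^2 ≡ 123^2 = 15129 ≡ 133 (mod 163)
123^4 = (123^2)^2 ≡ 133^2 = 17689 ≡ 85 (mod 163)
123^8 = (123^4)^2 ≡ 85^2 = 7225 ≡ 53 (mod 163)
123^15 = 123^8 · 123^4 · 123^2 · 123^1 ≡ 53 · 85 · 133 · 123 ≡ 105 (mod 163).

105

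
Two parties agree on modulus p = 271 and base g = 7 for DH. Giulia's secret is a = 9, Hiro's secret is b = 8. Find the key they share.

9

Giulia sends A = g^a mod p = 7^9 mod 271.
7^1 ≡ 7 (mod 271)
7^2 = (7^1)^2 ≡ 7^2 = 49 ≡ 49 (mod 271)
7^4 = (7^2)^2 ≡ 49^2 = 2401 ≡ 233 (mod 271)
7^8 = (7^4)^2 ≡ 233^2 = 54289 ≡ 89 (mod 271)
7^9 = 7^8 · 7^1 ≡ 89 · 7 ≡ 81 (mod 271).
So A = 81. Hiro then computes K = A^b mod p = 81^8 mod 271.
81^1 ≡ 81 (mod 271)
81^2 = (81^1)^2 ≡ 81^2 = 6561 ≡ 57 (mod 271)
81^4 = (81^2)^2 ≡ 57^2 = 3249 ≡ 268 (mod 271)
81^8 = (81^4)^2 ≡ 268^2 = 71824 ≡ 9 (mod 271)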